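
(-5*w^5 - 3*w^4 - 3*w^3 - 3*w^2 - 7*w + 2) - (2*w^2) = -5*w^5 - 3*w^4 - 3*w^3 - 5*w^2 - 7*w + 2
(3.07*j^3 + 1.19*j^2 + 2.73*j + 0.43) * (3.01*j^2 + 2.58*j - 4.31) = 9.2407*j^5 + 11.5025*j^4 - 1.9442*j^3 + 3.2088*j^2 - 10.6569*j - 1.8533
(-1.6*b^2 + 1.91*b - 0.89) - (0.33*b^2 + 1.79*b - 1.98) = -1.93*b^2 + 0.12*b + 1.09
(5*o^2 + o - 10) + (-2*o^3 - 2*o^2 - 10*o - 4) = -2*o^3 + 3*o^2 - 9*o - 14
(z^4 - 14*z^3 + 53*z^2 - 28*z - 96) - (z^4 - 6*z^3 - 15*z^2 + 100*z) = -8*z^3 + 68*z^2 - 128*z - 96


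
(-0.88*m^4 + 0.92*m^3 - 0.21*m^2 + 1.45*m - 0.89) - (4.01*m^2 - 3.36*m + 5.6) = -0.88*m^4 + 0.92*m^3 - 4.22*m^2 + 4.81*m - 6.49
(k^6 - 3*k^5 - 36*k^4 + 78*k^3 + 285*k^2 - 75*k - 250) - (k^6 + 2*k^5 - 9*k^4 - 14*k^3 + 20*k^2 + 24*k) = -5*k^5 - 27*k^4 + 92*k^3 + 265*k^2 - 99*k - 250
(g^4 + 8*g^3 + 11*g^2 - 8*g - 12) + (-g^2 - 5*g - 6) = g^4 + 8*g^3 + 10*g^2 - 13*g - 18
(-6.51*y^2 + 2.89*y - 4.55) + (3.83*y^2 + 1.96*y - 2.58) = -2.68*y^2 + 4.85*y - 7.13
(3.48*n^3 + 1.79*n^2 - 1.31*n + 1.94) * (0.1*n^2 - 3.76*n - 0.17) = 0.348*n^5 - 12.9058*n^4 - 7.453*n^3 + 4.8153*n^2 - 7.0717*n - 0.3298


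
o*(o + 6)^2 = o^3 + 12*o^2 + 36*o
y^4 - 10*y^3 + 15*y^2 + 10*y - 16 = (y - 8)*(y - 2)*(y - 1)*(y + 1)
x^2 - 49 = (x - 7)*(x + 7)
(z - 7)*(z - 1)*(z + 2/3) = z^3 - 22*z^2/3 + 5*z/3 + 14/3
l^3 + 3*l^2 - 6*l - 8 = (l - 2)*(l + 1)*(l + 4)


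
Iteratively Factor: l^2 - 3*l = (l)*(l - 3)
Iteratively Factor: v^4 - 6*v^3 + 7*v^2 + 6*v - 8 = (v + 1)*(v^3 - 7*v^2 + 14*v - 8) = (v - 4)*(v + 1)*(v^2 - 3*v + 2) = (v - 4)*(v - 1)*(v + 1)*(v - 2)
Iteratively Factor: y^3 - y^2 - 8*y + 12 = (y - 2)*(y^2 + y - 6) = (y - 2)^2*(y + 3)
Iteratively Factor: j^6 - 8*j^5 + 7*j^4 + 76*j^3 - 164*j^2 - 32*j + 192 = (j - 4)*(j^5 - 4*j^4 - 9*j^3 + 40*j^2 - 4*j - 48) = (j - 4)^2*(j^4 - 9*j^2 + 4*j + 12) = (j - 4)^2*(j - 2)*(j^3 + 2*j^2 - 5*j - 6) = (j - 4)^2*(j - 2)^2*(j^2 + 4*j + 3) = (j - 4)^2*(j - 2)^2*(j + 1)*(j + 3)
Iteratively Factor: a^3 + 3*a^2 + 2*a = (a + 2)*(a^2 + a) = (a + 1)*(a + 2)*(a)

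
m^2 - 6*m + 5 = (m - 5)*(m - 1)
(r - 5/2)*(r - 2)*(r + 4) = r^3 - r^2/2 - 13*r + 20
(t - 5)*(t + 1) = t^2 - 4*t - 5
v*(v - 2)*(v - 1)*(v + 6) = v^4 + 3*v^3 - 16*v^2 + 12*v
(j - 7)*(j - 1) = j^2 - 8*j + 7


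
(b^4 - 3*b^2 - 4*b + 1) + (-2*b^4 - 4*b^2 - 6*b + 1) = -b^4 - 7*b^2 - 10*b + 2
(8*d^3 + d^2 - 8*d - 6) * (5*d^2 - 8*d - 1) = 40*d^5 - 59*d^4 - 56*d^3 + 33*d^2 + 56*d + 6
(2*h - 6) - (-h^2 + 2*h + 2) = h^2 - 8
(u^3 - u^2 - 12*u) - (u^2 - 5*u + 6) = u^3 - 2*u^2 - 7*u - 6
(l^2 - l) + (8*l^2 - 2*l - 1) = 9*l^2 - 3*l - 1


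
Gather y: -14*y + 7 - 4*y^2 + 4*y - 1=-4*y^2 - 10*y + 6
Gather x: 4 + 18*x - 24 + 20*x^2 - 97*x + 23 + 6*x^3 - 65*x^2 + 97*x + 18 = 6*x^3 - 45*x^2 + 18*x + 21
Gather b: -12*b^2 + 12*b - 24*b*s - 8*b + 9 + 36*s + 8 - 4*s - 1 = -12*b^2 + b*(4 - 24*s) + 32*s + 16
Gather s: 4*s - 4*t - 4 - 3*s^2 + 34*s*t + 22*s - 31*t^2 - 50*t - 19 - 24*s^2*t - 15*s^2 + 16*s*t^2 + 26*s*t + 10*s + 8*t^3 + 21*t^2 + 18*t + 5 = s^2*(-24*t - 18) + s*(16*t^2 + 60*t + 36) + 8*t^3 - 10*t^2 - 36*t - 18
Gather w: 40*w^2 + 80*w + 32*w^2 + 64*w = 72*w^2 + 144*w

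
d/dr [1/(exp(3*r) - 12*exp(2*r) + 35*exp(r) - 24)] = (-3*exp(2*r) + 24*exp(r) - 35)*exp(r)/(exp(3*r) - 12*exp(2*r) + 35*exp(r) - 24)^2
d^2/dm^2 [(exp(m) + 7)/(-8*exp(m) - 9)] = (423 - 376*exp(m))*exp(m)/(512*exp(3*m) + 1728*exp(2*m) + 1944*exp(m) + 729)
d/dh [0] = 0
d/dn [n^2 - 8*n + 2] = 2*n - 8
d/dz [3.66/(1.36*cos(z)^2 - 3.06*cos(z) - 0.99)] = (9.9552*cos(z) - 11.1996)*sin(z)/(-1.36*cos(z)^2 + 3.06*cos(z) + 0.99)^2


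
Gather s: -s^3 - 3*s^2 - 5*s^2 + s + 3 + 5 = -s^3 - 8*s^2 + s + 8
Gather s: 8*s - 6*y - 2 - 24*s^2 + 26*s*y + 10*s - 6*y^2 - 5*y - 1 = -24*s^2 + s*(26*y + 18) - 6*y^2 - 11*y - 3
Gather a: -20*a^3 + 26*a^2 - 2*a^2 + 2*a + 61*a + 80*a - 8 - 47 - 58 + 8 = -20*a^3 + 24*a^2 + 143*a - 105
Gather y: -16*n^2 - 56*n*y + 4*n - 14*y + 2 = -16*n^2 + 4*n + y*(-56*n - 14) + 2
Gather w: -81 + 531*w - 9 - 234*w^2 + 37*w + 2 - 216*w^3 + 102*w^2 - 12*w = -216*w^3 - 132*w^2 + 556*w - 88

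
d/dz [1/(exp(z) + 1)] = -1/(4*cosh(z/2)^2)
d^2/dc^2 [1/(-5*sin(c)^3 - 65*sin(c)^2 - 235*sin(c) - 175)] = (9*sin(c)^5 + 134*sin(c)^4 + 624*sin(c)^3 + 686*sin(c)^2 - 1593*sin(c) - 3508)/(5*(sin(c) + 1)^2*(sin(c) + 5)^3*(sin(c) + 7)^3)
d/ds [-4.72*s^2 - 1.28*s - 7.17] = -9.44*s - 1.28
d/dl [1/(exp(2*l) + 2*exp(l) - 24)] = -2*(exp(l) + 1)*exp(l)/(exp(2*l) + 2*exp(l) - 24)^2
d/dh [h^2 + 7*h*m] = 2*h + 7*m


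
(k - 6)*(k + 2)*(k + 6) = k^3 + 2*k^2 - 36*k - 72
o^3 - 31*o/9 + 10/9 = (o - 5/3)*(o - 1/3)*(o + 2)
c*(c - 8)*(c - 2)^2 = c^4 - 12*c^3 + 36*c^2 - 32*c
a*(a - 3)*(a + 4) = a^3 + a^2 - 12*a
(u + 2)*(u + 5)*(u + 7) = u^3 + 14*u^2 + 59*u + 70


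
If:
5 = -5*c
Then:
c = -1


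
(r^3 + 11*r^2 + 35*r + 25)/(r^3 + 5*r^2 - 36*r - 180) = (r^2 + 6*r + 5)/(r^2 - 36)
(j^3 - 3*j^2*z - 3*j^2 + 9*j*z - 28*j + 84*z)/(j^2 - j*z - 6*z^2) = (j^2 - 3*j - 28)/(j + 2*z)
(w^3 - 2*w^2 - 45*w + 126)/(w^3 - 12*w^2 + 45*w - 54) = (w + 7)/(w - 3)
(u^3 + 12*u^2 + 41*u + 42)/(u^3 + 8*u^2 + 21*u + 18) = (u + 7)/(u + 3)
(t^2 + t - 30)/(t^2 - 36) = (t - 5)/(t - 6)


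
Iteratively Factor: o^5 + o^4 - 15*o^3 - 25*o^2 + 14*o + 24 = (o - 1)*(o^4 + 2*o^3 - 13*o^2 - 38*o - 24) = (o - 1)*(o + 2)*(o^3 - 13*o - 12) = (o - 1)*(o + 1)*(o + 2)*(o^2 - o - 12) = (o - 1)*(o + 1)*(o + 2)*(o + 3)*(o - 4)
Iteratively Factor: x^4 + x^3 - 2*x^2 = (x)*(x^3 + x^2 - 2*x) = x*(x + 2)*(x^2 - x) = x^2*(x + 2)*(x - 1)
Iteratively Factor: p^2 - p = (p - 1)*(p)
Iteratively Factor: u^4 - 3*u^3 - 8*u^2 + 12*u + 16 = (u + 2)*(u^3 - 5*u^2 + 2*u + 8) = (u - 4)*(u + 2)*(u^2 - u - 2) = (u - 4)*(u - 2)*(u + 2)*(u + 1)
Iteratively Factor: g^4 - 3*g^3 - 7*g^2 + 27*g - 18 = (g - 1)*(g^3 - 2*g^2 - 9*g + 18) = (g - 2)*(g - 1)*(g^2 - 9) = (g - 2)*(g - 1)*(g + 3)*(g - 3)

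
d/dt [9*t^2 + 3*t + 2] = 18*t + 3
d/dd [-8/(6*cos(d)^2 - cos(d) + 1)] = 8*(1 - 12*cos(d))*sin(d)/(6*sin(d)^2 + cos(d) - 7)^2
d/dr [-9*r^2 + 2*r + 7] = 2 - 18*r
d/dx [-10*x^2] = -20*x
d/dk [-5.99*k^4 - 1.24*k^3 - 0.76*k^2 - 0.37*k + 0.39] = -23.96*k^3 - 3.72*k^2 - 1.52*k - 0.37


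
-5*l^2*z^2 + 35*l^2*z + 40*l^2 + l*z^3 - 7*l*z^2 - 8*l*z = (-5*l + z)*(z - 8)*(l*z + l)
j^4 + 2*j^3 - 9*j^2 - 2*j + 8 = (j - 2)*(j - 1)*(j + 1)*(j + 4)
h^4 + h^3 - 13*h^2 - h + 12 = (h - 3)*(h - 1)*(h + 1)*(h + 4)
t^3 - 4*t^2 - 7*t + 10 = (t - 5)*(t - 1)*(t + 2)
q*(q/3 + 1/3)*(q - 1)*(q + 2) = q^4/3 + 2*q^3/3 - q^2/3 - 2*q/3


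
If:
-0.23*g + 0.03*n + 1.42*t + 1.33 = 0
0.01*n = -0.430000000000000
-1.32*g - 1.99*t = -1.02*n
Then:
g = -26.67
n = -43.00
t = -4.35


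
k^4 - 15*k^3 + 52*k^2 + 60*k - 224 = (k - 8)*(k - 7)*(k - 2)*(k + 2)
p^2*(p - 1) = p^3 - p^2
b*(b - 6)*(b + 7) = b^3 + b^2 - 42*b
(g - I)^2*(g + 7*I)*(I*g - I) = I*g^4 - 5*g^3 - I*g^3 + 5*g^2 + 13*I*g^2 + 7*g - 13*I*g - 7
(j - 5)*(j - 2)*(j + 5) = j^3 - 2*j^2 - 25*j + 50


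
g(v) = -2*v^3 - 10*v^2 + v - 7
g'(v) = -6*v^2 - 20*v + 1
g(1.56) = -37.37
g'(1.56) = -44.80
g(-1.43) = -23.03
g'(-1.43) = 17.33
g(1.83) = -50.92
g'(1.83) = -55.69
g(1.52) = -35.61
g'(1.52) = -43.26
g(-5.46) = 14.97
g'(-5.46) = -68.67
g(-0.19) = -7.54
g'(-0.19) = 4.58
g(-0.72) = -12.16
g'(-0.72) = 12.29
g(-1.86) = -30.59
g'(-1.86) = 17.44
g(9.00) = -2266.00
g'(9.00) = -665.00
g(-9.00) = 632.00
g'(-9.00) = -305.00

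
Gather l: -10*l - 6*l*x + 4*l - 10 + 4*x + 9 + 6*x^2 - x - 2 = l*(-6*x - 6) + 6*x^2 + 3*x - 3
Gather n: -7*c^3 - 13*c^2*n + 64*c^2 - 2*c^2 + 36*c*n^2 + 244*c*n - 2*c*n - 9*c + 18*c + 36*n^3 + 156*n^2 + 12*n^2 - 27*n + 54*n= -7*c^3 + 62*c^2 + 9*c + 36*n^3 + n^2*(36*c + 168) + n*(-13*c^2 + 242*c + 27)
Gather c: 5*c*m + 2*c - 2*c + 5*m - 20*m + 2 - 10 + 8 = 5*c*m - 15*m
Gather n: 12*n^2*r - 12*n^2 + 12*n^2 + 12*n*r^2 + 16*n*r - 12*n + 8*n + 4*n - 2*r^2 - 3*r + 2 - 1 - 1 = 12*n^2*r + n*(12*r^2 + 16*r) - 2*r^2 - 3*r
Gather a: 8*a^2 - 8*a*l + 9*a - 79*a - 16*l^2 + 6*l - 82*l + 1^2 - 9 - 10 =8*a^2 + a*(-8*l - 70) - 16*l^2 - 76*l - 18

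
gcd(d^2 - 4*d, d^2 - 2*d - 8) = d - 4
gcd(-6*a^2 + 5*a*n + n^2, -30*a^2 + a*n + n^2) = 6*a + n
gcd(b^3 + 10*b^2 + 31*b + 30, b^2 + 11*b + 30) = b + 5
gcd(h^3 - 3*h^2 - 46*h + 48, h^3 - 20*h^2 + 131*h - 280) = h - 8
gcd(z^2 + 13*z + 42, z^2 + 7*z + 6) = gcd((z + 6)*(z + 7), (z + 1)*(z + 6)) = z + 6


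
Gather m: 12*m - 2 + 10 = 12*m + 8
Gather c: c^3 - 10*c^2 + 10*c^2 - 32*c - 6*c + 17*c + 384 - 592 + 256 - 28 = c^3 - 21*c + 20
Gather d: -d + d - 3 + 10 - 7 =0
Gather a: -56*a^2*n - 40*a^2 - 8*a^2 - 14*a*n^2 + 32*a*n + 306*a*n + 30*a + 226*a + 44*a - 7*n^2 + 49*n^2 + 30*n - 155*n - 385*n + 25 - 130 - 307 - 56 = a^2*(-56*n - 48) + a*(-14*n^2 + 338*n + 300) + 42*n^2 - 510*n - 468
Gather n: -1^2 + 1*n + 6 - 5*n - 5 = -4*n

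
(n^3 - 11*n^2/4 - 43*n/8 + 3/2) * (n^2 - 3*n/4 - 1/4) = n^5 - 7*n^4/2 - 57*n^3/16 + 199*n^2/32 + 7*n/32 - 3/8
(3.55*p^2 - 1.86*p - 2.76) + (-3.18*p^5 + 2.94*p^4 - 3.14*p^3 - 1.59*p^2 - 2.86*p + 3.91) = -3.18*p^5 + 2.94*p^4 - 3.14*p^3 + 1.96*p^2 - 4.72*p + 1.15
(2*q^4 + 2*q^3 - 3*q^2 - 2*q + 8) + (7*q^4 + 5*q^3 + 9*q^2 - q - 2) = 9*q^4 + 7*q^3 + 6*q^2 - 3*q + 6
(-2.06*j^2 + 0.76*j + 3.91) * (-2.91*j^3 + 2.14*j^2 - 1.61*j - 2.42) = 5.9946*j^5 - 6.62*j^4 - 6.4351*j^3 + 12.129*j^2 - 8.1343*j - 9.4622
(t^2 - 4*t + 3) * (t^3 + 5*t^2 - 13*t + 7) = t^5 + t^4 - 30*t^3 + 74*t^2 - 67*t + 21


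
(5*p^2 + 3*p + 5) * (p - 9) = 5*p^3 - 42*p^2 - 22*p - 45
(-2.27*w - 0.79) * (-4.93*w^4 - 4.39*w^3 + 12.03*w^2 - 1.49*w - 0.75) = 11.1911*w^5 + 13.86*w^4 - 23.84*w^3 - 6.1214*w^2 + 2.8796*w + 0.5925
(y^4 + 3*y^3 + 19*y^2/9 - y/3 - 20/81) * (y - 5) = y^5 - 2*y^4 - 116*y^3/9 - 98*y^2/9 + 115*y/81 + 100/81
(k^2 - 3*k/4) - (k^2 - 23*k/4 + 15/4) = 5*k - 15/4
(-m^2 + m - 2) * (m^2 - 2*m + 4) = -m^4 + 3*m^3 - 8*m^2 + 8*m - 8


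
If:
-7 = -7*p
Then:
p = 1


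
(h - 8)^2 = h^2 - 16*h + 64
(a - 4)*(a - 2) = a^2 - 6*a + 8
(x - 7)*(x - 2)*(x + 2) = x^3 - 7*x^2 - 4*x + 28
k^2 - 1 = (k - 1)*(k + 1)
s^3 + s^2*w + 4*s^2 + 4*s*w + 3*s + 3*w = (s + 1)*(s + 3)*(s + w)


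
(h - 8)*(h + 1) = h^2 - 7*h - 8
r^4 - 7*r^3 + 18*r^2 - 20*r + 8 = (r - 2)^3*(r - 1)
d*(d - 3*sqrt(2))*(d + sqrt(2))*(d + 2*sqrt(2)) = d^4 - 14*d^2 - 12*sqrt(2)*d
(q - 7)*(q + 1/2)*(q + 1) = q^3 - 11*q^2/2 - 10*q - 7/2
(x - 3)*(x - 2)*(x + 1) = x^3 - 4*x^2 + x + 6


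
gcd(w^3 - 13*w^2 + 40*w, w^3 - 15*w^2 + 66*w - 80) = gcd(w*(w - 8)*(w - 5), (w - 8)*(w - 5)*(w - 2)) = w^2 - 13*w + 40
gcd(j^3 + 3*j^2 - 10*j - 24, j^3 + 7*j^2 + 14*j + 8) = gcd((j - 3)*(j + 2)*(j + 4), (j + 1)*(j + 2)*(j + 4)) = j^2 + 6*j + 8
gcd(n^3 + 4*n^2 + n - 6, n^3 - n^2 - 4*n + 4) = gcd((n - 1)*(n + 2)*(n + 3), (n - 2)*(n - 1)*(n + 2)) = n^2 + n - 2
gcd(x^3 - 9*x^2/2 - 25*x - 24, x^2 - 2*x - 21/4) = x + 3/2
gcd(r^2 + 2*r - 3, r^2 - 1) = r - 1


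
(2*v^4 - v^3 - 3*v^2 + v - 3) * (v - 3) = 2*v^5 - 7*v^4 + 10*v^2 - 6*v + 9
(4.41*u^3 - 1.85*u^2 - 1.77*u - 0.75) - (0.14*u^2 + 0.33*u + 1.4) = 4.41*u^3 - 1.99*u^2 - 2.1*u - 2.15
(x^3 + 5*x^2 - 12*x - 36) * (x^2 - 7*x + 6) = x^5 - 2*x^4 - 41*x^3 + 78*x^2 + 180*x - 216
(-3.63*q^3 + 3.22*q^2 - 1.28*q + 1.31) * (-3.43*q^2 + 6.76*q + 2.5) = 12.4509*q^5 - 35.5834*q^4 + 17.0826*q^3 - 5.0961*q^2 + 5.6556*q + 3.275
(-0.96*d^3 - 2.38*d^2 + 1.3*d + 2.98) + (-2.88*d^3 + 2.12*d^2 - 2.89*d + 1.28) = -3.84*d^3 - 0.26*d^2 - 1.59*d + 4.26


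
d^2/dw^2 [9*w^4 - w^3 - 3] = 6*w*(18*w - 1)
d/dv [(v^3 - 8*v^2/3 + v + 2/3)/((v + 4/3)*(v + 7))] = (9*v^4 + 150*v^3 + 43*v^2 - 460*v + 34)/(9*v^4 + 150*v^3 + 793*v^2 + 1400*v + 784)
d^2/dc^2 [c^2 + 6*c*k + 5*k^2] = 2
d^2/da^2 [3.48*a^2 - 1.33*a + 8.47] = 6.96000000000000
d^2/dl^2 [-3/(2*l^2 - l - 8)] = 6*(-4*l^2 + 2*l + (4*l - 1)^2 + 16)/(-2*l^2 + l + 8)^3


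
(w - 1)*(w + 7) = w^2 + 6*w - 7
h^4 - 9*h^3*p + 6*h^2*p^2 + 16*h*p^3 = h*(h - 8*p)*(h - 2*p)*(h + p)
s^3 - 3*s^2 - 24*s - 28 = (s - 7)*(s + 2)^2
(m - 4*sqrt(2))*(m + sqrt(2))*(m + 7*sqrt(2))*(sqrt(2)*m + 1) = sqrt(2)*m^4 + 9*m^3 - 46*sqrt(2)*m^2 - 162*m - 56*sqrt(2)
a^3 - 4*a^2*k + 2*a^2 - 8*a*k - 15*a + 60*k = (a - 3)*(a + 5)*(a - 4*k)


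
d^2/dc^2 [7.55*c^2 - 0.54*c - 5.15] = 15.1000000000000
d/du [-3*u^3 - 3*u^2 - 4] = 3*u*(-3*u - 2)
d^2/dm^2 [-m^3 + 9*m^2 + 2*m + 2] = 18 - 6*m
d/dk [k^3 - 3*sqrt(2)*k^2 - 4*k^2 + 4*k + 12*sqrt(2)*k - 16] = 3*k^2 - 6*sqrt(2)*k - 8*k + 4 + 12*sqrt(2)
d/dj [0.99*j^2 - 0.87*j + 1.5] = 1.98*j - 0.87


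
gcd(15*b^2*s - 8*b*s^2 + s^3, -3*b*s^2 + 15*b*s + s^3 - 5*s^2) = -3*b*s + s^2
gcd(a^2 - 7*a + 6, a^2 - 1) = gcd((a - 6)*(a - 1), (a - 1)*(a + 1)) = a - 1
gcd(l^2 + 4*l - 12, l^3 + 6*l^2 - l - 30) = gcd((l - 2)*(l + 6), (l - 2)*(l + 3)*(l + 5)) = l - 2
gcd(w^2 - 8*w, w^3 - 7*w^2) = w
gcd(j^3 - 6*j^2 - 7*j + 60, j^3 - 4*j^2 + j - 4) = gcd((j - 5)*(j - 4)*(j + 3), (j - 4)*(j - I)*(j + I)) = j - 4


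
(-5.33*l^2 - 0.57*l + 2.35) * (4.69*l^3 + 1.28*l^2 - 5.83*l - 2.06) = -24.9977*l^5 - 9.4957*l^4 + 41.3658*l^3 + 17.3109*l^2 - 12.5263*l - 4.841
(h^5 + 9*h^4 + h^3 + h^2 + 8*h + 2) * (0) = 0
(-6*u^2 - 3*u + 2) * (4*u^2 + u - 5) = -24*u^4 - 18*u^3 + 35*u^2 + 17*u - 10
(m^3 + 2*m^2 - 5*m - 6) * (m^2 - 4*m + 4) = m^5 - 2*m^4 - 9*m^3 + 22*m^2 + 4*m - 24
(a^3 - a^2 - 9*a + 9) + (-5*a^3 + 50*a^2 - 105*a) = -4*a^3 + 49*a^2 - 114*a + 9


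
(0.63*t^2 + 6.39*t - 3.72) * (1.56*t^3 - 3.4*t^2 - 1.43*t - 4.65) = 0.9828*t^5 + 7.8264*t^4 - 28.4301*t^3 + 0.5808*t^2 - 24.3939*t + 17.298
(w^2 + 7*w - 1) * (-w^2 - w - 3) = -w^4 - 8*w^3 - 9*w^2 - 20*w + 3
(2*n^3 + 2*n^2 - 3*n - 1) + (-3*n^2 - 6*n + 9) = 2*n^3 - n^2 - 9*n + 8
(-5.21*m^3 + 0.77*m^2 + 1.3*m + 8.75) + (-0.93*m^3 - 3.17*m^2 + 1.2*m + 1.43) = -6.14*m^3 - 2.4*m^2 + 2.5*m + 10.18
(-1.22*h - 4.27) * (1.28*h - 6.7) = -1.5616*h^2 + 2.7084*h + 28.609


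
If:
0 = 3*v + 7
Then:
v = -7/3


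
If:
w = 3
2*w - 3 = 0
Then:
No Solution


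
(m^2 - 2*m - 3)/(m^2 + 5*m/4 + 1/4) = 4*(m - 3)/(4*m + 1)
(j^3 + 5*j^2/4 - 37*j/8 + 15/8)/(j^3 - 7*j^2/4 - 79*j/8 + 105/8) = (2*j - 1)/(2*j - 7)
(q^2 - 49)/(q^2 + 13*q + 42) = (q - 7)/(q + 6)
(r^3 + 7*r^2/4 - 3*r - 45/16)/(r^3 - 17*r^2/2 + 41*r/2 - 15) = (8*r^2 + 26*r + 15)/(8*(r^2 - 7*r + 10))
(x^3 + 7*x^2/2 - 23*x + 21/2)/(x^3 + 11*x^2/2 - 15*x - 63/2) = (2*x - 1)/(2*x + 3)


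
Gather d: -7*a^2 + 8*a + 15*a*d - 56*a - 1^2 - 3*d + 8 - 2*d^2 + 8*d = -7*a^2 - 48*a - 2*d^2 + d*(15*a + 5) + 7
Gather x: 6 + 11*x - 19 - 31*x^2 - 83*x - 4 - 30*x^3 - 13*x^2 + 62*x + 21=-30*x^3 - 44*x^2 - 10*x + 4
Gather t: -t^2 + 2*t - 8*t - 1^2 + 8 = -t^2 - 6*t + 7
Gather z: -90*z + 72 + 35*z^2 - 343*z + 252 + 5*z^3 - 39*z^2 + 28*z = 5*z^3 - 4*z^2 - 405*z + 324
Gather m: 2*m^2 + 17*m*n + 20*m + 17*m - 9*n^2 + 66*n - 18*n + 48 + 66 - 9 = 2*m^2 + m*(17*n + 37) - 9*n^2 + 48*n + 105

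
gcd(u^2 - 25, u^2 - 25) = u^2 - 25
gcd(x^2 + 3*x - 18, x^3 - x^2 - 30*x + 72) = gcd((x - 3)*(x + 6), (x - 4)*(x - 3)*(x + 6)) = x^2 + 3*x - 18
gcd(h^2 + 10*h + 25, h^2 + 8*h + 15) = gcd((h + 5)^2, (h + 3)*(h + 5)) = h + 5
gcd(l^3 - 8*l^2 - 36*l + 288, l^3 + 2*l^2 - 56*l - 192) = l^2 - 2*l - 48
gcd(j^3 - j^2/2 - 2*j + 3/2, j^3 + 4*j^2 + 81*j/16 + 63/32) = j + 3/2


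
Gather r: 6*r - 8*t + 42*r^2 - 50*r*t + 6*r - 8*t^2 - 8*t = 42*r^2 + r*(12 - 50*t) - 8*t^2 - 16*t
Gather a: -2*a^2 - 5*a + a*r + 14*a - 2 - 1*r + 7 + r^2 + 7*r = -2*a^2 + a*(r + 9) + r^2 + 6*r + 5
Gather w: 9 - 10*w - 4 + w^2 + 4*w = w^2 - 6*w + 5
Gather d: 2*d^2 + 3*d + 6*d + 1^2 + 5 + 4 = 2*d^2 + 9*d + 10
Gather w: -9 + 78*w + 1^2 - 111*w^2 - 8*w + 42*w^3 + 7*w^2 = 42*w^3 - 104*w^2 + 70*w - 8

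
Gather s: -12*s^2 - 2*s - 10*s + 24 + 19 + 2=-12*s^2 - 12*s + 45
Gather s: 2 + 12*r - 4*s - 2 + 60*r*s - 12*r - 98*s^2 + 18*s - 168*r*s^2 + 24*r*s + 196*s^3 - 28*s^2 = 196*s^3 + s^2*(-168*r - 126) + s*(84*r + 14)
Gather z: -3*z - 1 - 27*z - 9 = -30*z - 10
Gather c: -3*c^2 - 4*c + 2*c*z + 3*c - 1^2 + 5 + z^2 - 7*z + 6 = -3*c^2 + c*(2*z - 1) + z^2 - 7*z + 10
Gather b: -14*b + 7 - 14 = -14*b - 7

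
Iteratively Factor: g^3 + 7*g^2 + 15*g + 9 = (g + 3)*(g^2 + 4*g + 3) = (g + 3)^2*(g + 1)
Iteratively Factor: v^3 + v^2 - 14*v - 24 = (v - 4)*(v^2 + 5*v + 6) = (v - 4)*(v + 2)*(v + 3)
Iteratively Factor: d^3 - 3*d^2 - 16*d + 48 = (d - 4)*(d^2 + d - 12) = (d - 4)*(d + 4)*(d - 3)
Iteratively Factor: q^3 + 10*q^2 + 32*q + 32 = (q + 4)*(q^2 + 6*q + 8) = (q + 4)^2*(q + 2)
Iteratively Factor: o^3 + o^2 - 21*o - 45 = (o + 3)*(o^2 - 2*o - 15) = (o - 5)*(o + 3)*(o + 3)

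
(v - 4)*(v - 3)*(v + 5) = v^3 - 2*v^2 - 23*v + 60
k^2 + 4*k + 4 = (k + 2)^2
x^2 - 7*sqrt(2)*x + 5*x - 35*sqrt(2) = (x + 5)*(x - 7*sqrt(2))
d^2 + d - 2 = (d - 1)*(d + 2)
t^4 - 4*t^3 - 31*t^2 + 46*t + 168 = (t - 7)*(t - 3)*(t + 2)*(t + 4)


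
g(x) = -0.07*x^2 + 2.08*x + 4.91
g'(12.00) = 0.40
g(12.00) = 19.79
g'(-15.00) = 4.18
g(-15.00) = -42.04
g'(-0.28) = 2.12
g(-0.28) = 4.32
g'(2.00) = 1.80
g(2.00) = 8.79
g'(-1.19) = 2.25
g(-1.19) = 2.34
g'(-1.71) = 2.32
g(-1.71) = 1.15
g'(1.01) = 1.94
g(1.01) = 6.94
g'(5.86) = 1.26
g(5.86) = 14.70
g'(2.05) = 1.79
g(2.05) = 8.88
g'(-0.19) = 2.11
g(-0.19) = 4.51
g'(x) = 2.08 - 0.14*x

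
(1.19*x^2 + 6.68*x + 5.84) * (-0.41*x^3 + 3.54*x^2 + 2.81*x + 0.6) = -0.4879*x^5 + 1.4738*x^4 + 24.5967*x^3 + 40.1584*x^2 + 20.4184*x + 3.504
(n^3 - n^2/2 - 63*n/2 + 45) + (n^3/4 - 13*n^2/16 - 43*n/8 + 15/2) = 5*n^3/4 - 21*n^2/16 - 295*n/8 + 105/2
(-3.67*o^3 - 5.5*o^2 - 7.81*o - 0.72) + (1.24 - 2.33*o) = -3.67*o^3 - 5.5*o^2 - 10.14*o + 0.52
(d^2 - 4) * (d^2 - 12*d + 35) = d^4 - 12*d^3 + 31*d^2 + 48*d - 140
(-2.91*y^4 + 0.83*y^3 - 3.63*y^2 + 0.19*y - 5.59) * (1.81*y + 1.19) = -5.2671*y^5 - 1.9606*y^4 - 5.5826*y^3 - 3.9758*y^2 - 9.8918*y - 6.6521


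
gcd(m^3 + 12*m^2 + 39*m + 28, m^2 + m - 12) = m + 4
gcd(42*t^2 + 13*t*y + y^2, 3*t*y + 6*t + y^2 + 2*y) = 1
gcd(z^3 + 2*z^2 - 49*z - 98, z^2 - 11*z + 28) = z - 7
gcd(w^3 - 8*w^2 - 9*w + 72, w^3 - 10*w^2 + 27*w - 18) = w - 3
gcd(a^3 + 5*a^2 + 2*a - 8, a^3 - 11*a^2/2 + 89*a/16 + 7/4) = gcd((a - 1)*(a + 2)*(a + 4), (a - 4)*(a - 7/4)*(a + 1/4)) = 1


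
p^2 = p^2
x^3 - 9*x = x*(x - 3)*(x + 3)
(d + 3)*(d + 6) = d^2 + 9*d + 18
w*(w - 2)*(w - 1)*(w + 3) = w^4 - 7*w^2 + 6*w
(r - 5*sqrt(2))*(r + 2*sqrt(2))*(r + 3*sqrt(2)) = r^3 - 38*r - 60*sqrt(2)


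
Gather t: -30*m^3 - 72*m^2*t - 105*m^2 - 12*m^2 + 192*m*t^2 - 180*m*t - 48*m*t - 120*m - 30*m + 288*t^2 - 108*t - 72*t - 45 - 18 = -30*m^3 - 117*m^2 - 150*m + t^2*(192*m + 288) + t*(-72*m^2 - 228*m - 180) - 63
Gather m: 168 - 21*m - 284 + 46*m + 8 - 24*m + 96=m - 12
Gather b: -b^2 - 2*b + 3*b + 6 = -b^2 + b + 6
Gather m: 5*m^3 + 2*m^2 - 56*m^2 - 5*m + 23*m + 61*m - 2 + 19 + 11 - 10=5*m^3 - 54*m^2 + 79*m + 18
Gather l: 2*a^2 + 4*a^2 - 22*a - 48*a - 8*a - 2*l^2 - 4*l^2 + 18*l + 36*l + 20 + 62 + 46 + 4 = 6*a^2 - 78*a - 6*l^2 + 54*l + 132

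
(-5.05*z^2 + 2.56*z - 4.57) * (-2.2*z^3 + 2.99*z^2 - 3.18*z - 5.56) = 11.11*z^5 - 20.7315*z^4 + 33.7674*z^3 + 6.27289999999999*z^2 + 0.299000000000003*z + 25.4092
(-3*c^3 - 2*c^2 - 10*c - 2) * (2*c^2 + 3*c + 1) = -6*c^5 - 13*c^4 - 29*c^3 - 36*c^2 - 16*c - 2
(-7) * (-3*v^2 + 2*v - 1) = 21*v^2 - 14*v + 7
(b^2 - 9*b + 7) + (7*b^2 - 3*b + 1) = 8*b^2 - 12*b + 8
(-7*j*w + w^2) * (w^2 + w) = -7*j*w^3 - 7*j*w^2 + w^4 + w^3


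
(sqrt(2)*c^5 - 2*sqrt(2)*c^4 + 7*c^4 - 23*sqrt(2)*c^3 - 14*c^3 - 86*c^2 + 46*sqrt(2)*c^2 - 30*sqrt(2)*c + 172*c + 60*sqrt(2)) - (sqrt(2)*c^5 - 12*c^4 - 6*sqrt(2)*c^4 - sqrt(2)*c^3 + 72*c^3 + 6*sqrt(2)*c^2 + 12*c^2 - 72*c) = 4*sqrt(2)*c^4 + 19*c^4 - 86*c^3 - 22*sqrt(2)*c^3 - 98*c^2 + 40*sqrt(2)*c^2 - 30*sqrt(2)*c + 244*c + 60*sqrt(2)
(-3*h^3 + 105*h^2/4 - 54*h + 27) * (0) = 0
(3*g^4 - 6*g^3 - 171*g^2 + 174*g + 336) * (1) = 3*g^4 - 6*g^3 - 171*g^2 + 174*g + 336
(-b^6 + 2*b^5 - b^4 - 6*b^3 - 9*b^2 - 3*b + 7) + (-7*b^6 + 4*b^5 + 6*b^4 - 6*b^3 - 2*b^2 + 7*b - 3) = -8*b^6 + 6*b^5 + 5*b^4 - 12*b^3 - 11*b^2 + 4*b + 4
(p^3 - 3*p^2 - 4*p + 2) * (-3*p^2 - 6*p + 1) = -3*p^5 + 3*p^4 + 31*p^3 + 15*p^2 - 16*p + 2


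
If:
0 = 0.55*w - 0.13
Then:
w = 0.24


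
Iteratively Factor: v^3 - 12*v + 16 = (v - 2)*(v^2 + 2*v - 8) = (v - 2)^2*(v + 4)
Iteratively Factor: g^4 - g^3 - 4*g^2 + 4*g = (g - 1)*(g^3 - 4*g) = g*(g - 1)*(g^2 - 4) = g*(g - 1)*(g + 2)*(g - 2)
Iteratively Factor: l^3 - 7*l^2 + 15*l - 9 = (l - 3)*(l^2 - 4*l + 3) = (l - 3)*(l - 1)*(l - 3)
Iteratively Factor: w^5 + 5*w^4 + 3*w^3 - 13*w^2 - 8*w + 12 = (w + 2)*(w^4 + 3*w^3 - 3*w^2 - 7*w + 6) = (w - 1)*(w + 2)*(w^3 + 4*w^2 + w - 6) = (w - 1)^2*(w + 2)*(w^2 + 5*w + 6) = (w - 1)^2*(w + 2)*(w + 3)*(w + 2)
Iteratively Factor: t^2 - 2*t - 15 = (t + 3)*(t - 5)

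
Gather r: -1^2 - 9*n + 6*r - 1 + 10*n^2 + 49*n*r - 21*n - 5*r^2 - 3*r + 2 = 10*n^2 - 30*n - 5*r^2 + r*(49*n + 3)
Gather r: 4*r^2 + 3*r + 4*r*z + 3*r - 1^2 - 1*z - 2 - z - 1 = 4*r^2 + r*(4*z + 6) - 2*z - 4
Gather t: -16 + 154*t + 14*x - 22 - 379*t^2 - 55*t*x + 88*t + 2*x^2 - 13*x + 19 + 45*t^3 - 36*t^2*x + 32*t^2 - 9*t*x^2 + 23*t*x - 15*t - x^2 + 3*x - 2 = 45*t^3 + t^2*(-36*x - 347) + t*(-9*x^2 - 32*x + 227) + x^2 + 4*x - 21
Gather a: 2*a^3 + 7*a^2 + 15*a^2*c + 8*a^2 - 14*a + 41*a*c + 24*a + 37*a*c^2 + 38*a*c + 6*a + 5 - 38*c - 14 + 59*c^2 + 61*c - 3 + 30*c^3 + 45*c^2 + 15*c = 2*a^3 + a^2*(15*c + 15) + a*(37*c^2 + 79*c + 16) + 30*c^3 + 104*c^2 + 38*c - 12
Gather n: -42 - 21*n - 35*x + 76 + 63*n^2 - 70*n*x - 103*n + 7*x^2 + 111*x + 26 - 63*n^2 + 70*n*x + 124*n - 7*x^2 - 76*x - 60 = 0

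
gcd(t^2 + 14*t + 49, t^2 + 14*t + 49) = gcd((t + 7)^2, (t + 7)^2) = t^2 + 14*t + 49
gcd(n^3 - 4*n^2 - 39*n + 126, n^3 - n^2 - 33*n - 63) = n - 7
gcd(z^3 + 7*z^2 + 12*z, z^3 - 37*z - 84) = z^2 + 7*z + 12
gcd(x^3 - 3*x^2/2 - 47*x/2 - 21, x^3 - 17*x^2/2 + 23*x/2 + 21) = x^2 - 5*x - 6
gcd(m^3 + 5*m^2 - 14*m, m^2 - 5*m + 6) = m - 2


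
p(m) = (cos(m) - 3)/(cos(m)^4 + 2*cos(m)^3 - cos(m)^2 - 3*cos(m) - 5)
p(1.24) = 0.45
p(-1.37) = 0.50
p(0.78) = 0.34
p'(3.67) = -0.05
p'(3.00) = 0.00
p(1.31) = 0.47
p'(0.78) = 0.10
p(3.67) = 0.99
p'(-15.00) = -0.13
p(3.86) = 0.98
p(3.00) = 1.00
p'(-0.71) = -0.08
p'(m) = (cos(m) - 3)*(4*sin(m)*cos(m)^3 + 6*sin(m)*cos(m)^2 - 2*sin(m)*cos(m) - 3*sin(m))/(cos(m)^4 + 2*cos(m)^3 - cos(m)^2 - 3*cos(m) - 5)^2 - sin(m)/(cos(m)^4 + 2*cos(m)^3 - cos(m)^2 - 3*cos(m) - 5)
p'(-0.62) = -0.04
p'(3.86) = -0.14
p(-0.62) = 0.33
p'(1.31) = 0.41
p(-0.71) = 0.34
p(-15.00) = 0.98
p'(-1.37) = -0.45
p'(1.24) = 0.36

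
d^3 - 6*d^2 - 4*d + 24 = (d - 6)*(d - 2)*(d + 2)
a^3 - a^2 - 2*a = a*(a - 2)*(a + 1)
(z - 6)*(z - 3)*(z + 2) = z^3 - 7*z^2 + 36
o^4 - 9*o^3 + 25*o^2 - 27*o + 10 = (o - 5)*(o - 2)*(o - 1)^2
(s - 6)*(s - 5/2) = s^2 - 17*s/2 + 15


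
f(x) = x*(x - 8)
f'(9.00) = 10.00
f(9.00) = 9.00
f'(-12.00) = -32.00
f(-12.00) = 240.00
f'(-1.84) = -11.68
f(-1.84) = 18.11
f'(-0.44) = -8.88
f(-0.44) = 3.71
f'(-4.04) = -16.08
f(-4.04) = 48.64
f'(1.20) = -5.60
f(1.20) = -8.16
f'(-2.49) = -12.98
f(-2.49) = 26.12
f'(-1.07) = -10.14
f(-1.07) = 9.70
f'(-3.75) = -15.50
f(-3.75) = 44.06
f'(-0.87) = -9.74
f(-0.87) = 7.72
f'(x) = 2*x - 8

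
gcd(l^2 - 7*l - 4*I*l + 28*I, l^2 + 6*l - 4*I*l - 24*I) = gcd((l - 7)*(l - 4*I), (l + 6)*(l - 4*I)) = l - 4*I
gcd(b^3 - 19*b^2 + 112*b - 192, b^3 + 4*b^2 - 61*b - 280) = b - 8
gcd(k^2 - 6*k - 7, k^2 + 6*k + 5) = k + 1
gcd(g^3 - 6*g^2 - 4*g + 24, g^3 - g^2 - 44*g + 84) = g^2 - 8*g + 12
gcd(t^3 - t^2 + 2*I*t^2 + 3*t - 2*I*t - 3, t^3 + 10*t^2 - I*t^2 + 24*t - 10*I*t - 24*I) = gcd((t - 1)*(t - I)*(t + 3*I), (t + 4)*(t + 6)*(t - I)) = t - I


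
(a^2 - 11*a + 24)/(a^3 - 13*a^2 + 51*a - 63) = (a - 8)/(a^2 - 10*a + 21)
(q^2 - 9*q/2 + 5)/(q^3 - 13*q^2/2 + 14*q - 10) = 1/(q - 2)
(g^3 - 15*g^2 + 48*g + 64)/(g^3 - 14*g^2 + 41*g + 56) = (g - 8)/(g - 7)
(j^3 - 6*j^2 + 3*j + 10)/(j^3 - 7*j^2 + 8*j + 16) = (j^2 - 7*j + 10)/(j^2 - 8*j + 16)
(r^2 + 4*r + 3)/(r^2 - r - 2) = (r + 3)/(r - 2)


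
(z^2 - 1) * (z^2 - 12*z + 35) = z^4 - 12*z^3 + 34*z^2 + 12*z - 35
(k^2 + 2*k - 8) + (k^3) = k^3 + k^2 + 2*k - 8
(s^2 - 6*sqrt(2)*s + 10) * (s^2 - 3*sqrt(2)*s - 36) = s^4 - 9*sqrt(2)*s^3 + 10*s^2 + 186*sqrt(2)*s - 360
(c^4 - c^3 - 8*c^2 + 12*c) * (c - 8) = c^5 - 9*c^4 + 76*c^2 - 96*c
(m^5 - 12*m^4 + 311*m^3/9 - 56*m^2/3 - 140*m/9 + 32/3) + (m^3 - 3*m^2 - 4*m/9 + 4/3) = m^5 - 12*m^4 + 320*m^3/9 - 65*m^2/3 - 16*m + 12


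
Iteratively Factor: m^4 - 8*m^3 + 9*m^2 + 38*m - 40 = (m + 2)*(m^3 - 10*m^2 + 29*m - 20) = (m - 4)*(m + 2)*(m^2 - 6*m + 5) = (m - 5)*(m - 4)*(m + 2)*(m - 1)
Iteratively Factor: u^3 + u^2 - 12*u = (u)*(u^2 + u - 12) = u*(u - 3)*(u + 4)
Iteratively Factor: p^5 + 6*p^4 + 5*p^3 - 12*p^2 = (p + 3)*(p^4 + 3*p^3 - 4*p^2) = (p - 1)*(p + 3)*(p^3 + 4*p^2) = p*(p - 1)*(p + 3)*(p^2 + 4*p) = p*(p - 1)*(p + 3)*(p + 4)*(p)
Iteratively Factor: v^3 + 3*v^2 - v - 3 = (v + 3)*(v^2 - 1) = (v + 1)*(v + 3)*(v - 1)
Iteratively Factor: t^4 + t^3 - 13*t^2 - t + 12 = (t + 1)*(t^3 - 13*t + 12) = (t + 1)*(t + 4)*(t^2 - 4*t + 3) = (t - 3)*(t + 1)*(t + 4)*(t - 1)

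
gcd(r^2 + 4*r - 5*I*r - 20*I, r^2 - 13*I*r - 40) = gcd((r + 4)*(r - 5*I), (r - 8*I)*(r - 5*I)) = r - 5*I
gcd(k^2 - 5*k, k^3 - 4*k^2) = k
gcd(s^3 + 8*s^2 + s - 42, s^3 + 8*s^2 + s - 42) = s^3 + 8*s^2 + s - 42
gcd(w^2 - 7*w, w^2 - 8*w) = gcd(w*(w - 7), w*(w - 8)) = w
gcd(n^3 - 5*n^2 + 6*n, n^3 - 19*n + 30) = n^2 - 5*n + 6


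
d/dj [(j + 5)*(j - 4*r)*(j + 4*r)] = 3*j^2 + 10*j - 16*r^2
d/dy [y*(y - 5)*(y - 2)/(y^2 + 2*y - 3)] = (y^4 + 4*y^3 - 33*y^2 + 42*y - 30)/(y^4 + 4*y^3 - 2*y^2 - 12*y + 9)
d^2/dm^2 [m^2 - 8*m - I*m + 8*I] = 2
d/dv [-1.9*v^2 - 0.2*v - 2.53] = -3.8*v - 0.2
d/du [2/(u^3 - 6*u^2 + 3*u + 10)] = 6*(-u^2 + 4*u - 1)/(u^3 - 6*u^2 + 3*u + 10)^2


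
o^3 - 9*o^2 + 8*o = o*(o - 8)*(o - 1)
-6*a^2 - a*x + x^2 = (-3*a + x)*(2*a + x)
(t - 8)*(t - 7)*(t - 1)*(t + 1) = t^4 - 15*t^3 + 55*t^2 + 15*t - 56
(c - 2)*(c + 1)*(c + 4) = c^3 + 3*c^2 - 6*c - 8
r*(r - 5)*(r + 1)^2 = r^4 - 3*r^3 - 9*r^2 - 5*r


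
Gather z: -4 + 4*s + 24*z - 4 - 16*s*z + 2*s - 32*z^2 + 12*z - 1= 6*s - 32*z^2 + z*(36 - 16*s) - 9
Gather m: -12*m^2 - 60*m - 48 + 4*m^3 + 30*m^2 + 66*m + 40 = 4*m^3 + 18*m^2 + 6*m - 8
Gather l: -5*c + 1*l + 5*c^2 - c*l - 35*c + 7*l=5*c^2 - 40*c + l*(8 - c)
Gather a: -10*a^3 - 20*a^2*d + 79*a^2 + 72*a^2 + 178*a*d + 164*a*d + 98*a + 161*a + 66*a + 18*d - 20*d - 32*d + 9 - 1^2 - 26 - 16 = -10*a^3 + a^2*(151 - 20*d) + a*(342*d + 325) - 34*d - 34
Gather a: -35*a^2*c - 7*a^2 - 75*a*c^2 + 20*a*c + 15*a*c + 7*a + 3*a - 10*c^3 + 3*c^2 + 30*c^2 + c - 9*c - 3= a^2*(-35*c - 7) + a*(-75*c^2 + 35*c + 10) - 10*c^3 + 33*c^2 - 8*c - 3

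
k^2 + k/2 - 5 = (k - 2)*(k + 5/2)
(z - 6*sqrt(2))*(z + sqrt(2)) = z^2 - 5*sqrt(2)*z - 12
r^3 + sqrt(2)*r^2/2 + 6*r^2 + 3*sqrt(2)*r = r*(r + 6)*(r + sqrt(2)/2)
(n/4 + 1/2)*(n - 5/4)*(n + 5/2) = n^3/4 + 13*n^2/16 - 5*n/32 - 25/16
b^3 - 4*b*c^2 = b*(b - 2*c)*(b + 2*c)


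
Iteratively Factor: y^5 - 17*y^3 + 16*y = (y - 1)*(y^4 + y^3 - 16*y^2 - 16*y) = (y - 4)*(y - 1)*(y^3 + 5*y^2 + 4*y) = y*(y - 4)*(y - 1)*(y^2 + 5*y + 4) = y*(y - 4)*(y - 1)*(y + 1)*(y + 4)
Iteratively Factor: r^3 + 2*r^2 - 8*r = (r + 4)*(r^2 - 2*r) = (r - 2)*(r + 4)*(r)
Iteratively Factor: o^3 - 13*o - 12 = (o - 4)*(o^2 + 4*o + 3) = (o - 4)*(o + 1)*(o + 3)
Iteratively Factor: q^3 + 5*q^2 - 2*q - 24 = (q - 2)*(q^2 + 7*q + 12) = (q - 2)*(q + 4)*(q + 3)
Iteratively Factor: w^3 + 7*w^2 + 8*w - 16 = (w - 1)*(w^2 + 8*w + 16) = (w - 1)*(w + 4)*(w + 4)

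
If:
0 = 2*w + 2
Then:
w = -1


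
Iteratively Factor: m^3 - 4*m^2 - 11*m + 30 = (m + 3)*(m^2 - 7*m + 10) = (m - 5)*(m + 3)*(m - 2)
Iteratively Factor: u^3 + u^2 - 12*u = (u - 3)*(u^2 + 4*u) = u*(u - 3)*(u + 4)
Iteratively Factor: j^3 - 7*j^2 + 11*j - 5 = (j - 5)*(j^2 - 2*j + 1) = (j - 5)*(j - 1)*(j - 1)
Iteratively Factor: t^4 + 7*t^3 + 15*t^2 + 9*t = (t + 3)*(t^3 + 4*t^2 + 3*t) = t*(t + 3)*(t^2 + 4*t + 3) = t*(t + 1)*(t + 3)*(t + 3)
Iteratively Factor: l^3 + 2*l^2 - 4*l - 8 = (l - 2)*(l^2 + 4*l + 4) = (l - 2)*(l + 2)*(l + 2)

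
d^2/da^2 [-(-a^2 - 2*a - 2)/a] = 4/a^3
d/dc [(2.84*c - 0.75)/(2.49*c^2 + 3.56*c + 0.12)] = (-7.0716*c^2 + 3.735*c + 3.0108)/(6.2001*c^4 + 17.7288*c^3 + 13.2712*c^2 + 0.8544*c + 0.0144)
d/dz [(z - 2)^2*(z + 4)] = 3*z^2 - 12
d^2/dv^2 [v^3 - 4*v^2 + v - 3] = 6*v - 8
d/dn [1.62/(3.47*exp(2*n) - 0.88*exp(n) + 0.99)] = (1.4256 - 11.2428*exp(n))*exp(n)/(3.47*exp(2*n) - 0.88*exp(n) + 0.99)^2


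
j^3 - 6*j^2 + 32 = (j - 4)^2*(j + 2)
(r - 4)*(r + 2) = r^2 - 2*r - 8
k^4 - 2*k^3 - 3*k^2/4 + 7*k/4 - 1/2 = (k - 2)*(k - 1/2)^2*(k + 1)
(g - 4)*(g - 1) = g^2 - 5*g + 4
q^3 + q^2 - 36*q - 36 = (q - 6)*(q + 1)*(q + 6)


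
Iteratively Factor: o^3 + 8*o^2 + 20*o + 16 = (o + 2)*(o^2 + 6*o + 8) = (o + 2)^2*(o + 4)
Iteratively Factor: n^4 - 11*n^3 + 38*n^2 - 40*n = (n - 2)*(n^3 - 9*n^2 + 20*n) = n*(n - 2)*(n^2 - 9*n + 20) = n*(n - 5)*(n - 2)*(n - 4)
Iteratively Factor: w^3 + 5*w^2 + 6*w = (w + 2)*(w^2 + 3*w) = w*(w + 2)*(w + 3)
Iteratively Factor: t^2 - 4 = (t + 2)*(t - 2)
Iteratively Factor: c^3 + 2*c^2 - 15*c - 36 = (c - 4)*(c^2 + 6*c + 9) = (c - 4)*(c + 3)*(c + 3)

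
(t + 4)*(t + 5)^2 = t^3 + 14*t^2 + 65*t + 100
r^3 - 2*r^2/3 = r^2*(r - 2/3)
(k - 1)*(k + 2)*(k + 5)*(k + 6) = k^4 + 12*k^3 + 39*k^2 + 8*k - 60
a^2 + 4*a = a*(a + 4)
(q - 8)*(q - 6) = q^2 - 14*q + 48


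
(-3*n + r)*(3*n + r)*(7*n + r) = -63*n^3 - 9*n^2*r + 7*n*r^2 + r^3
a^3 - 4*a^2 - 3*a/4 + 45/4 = (a - 3)*(a - 5/2)*(a + 3/2)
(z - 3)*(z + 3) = z^2 - 9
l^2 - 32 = (l - 4*sqrt(2))*(l + 4*sqrt(2))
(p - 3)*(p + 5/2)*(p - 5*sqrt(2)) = p^3 - 5*sqrt(2)*p^2 - p^2/2 - 15*p/2 + 5*sqrt(2)*p/2 + 75*sqrt(2)/2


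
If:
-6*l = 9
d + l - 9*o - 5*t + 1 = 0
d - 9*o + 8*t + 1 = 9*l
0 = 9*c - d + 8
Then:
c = o - 115/78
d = 9*o - 137/26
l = -3/2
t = -15/13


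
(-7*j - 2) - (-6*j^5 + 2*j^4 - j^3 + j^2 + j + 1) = 6*j^5 - 2*j^4 + j^3 - j^2 - 8*j - 3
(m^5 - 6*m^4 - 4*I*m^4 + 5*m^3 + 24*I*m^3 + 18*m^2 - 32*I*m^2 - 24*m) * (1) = m^5 - 6*m^4 - 4*I*m^4 + 5*m^3 + 24*I*m^3 + 18*m^2 - 32*I*m^2 - 24*m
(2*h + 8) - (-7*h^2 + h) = 7*h^2 + h + 8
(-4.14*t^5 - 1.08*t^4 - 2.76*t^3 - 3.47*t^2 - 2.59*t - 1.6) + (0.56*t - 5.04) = -4.14*t^5 - 1.08*t^4 - 2.76*t^3 - 3.47*t^2 - 2.03*t - 6.64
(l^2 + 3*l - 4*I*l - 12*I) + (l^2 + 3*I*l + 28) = 2*l^2 + 3*l - I*l + 28 - 12*I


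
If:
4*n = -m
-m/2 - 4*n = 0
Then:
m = 0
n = 0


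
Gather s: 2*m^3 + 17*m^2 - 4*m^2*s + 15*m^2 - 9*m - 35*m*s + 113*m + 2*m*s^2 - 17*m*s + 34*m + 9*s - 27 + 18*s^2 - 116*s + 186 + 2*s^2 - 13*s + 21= 2*m^3 + 32*m^2 + 138*m + s^2*(2*m + 20) + s*(-4*m^2 - 52*m - 120) + 180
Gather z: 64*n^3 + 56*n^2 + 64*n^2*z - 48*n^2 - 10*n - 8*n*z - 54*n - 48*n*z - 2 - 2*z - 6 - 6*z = 64*n^3 + 8*n^2 - 64*n + z*(64*n^2 - 56*n - 8) - 8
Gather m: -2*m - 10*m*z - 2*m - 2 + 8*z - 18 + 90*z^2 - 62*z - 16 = m*(-10*z - 4) + 90*z^2 - 54*z - 36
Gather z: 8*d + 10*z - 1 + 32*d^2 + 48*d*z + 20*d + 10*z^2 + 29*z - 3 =32*d^2 + 28*d + 10*z^2 + z*(48*d + 39) - 4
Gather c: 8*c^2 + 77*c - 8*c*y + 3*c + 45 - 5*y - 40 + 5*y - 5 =8*c^2 + c*(80 - 8*y)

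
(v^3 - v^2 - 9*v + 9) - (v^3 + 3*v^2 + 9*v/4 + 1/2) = -4*v^2 - 45*v/4 + 17/2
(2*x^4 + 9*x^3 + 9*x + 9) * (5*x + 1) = 10*x^5 + 47*x^4 + 9*x^3 + 45*x^2 + 54*x + 9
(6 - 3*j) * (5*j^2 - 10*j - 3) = -15*j^3 + 60*j^2 - 51*j - 18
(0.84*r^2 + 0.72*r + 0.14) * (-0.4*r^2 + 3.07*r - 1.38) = -0.336*r^4 + 2.2908*r^3 + 0.9952*r^2 - 0.5638*r - 0.1932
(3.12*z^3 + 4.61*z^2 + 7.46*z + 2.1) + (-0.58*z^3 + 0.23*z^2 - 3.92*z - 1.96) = 2.54*z^3 + 4.84*z^2 + 3.54*z + 0.14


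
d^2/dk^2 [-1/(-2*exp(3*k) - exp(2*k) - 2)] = 2*(4*(3*exp(k) + 1)^2*exp(2*k) - (9*exp(k) + 2)*(2*exp(3*k) + exp(2*k) + 2))*exp(2*k)/(2*exp(3*k) + exp(2*k) + 2)^3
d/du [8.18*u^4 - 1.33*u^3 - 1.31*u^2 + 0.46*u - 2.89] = 32.72*u^3 - 3.99*u^2 - 2.62*u + 0.46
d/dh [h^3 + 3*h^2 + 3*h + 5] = 3*h^2 + 6*h + 3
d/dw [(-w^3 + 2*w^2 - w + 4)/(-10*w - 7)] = (20*w^3 + w^2 - 28*w + 47)/(100*w^2 + 140*w + 49)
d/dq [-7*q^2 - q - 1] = -14*q - 1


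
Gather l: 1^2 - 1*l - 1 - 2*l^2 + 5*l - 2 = -2*l^2 + 4*l - 2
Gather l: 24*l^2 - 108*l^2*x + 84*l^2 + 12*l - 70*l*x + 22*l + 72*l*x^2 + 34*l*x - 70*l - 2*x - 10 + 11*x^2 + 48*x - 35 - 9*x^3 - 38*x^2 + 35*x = l^2*(108 - 108*x) + l*(72*x^2 - 36*x - 36) - 9*x^3 - 27*x^2 + 81*x - 45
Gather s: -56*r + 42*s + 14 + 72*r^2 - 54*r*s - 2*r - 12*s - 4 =72*r^2 - 58*r + s*(30 - 54*r) + 10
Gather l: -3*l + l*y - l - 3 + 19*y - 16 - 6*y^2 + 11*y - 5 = l*(y - 4) - 6*y^2 + 30*y - 24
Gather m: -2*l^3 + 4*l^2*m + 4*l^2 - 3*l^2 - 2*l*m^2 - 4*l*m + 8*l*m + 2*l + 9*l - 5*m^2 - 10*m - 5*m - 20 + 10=-2*l^3 + l^2 + 11*l + m^2*(-2*l - 5) + m*(4*l^2 + 4*l - 15) - 10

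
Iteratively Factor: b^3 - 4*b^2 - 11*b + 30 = (b - 5)*(b^2 + b - 6) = (b - 5)*(b - 2)*(b + 3)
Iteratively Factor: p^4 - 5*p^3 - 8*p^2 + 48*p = (p)*(p^3 - 5*p^2 - 8*p + 48) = p*(p - 4)*(p^2 - p - 12) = p*(p - 4)^2*(p + 3)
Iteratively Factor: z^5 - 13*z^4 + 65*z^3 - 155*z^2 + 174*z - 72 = (z - 1)*(z^4 - 12*z^3 + 53*z^2 - 102*z + 72) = (z - 2)*(z - 1)*(z^3 - 10*z^2 + 33*z - 36) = (z - 3)*(z - 2)*(z - 1)*(z^2 - 7*z + 12) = (z - 4)*(z - 3)*(z - 2)*(z - 1)*(z - 3)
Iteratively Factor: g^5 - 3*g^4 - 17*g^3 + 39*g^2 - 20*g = (g - 1)*(g^4 - 2*g^3 - 19*g^2 + 20*g) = (g - 1)*(g + 4)*(g^3 - 6*g^2 + 5*g) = (g - 5)*(g - 1)*(g + 4)*(g^2 - g) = (g - 5)*(g - 1)^2*(g + 4)*(g)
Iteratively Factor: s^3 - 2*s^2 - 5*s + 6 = (s - 1)*(s^2 - s - 6) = (s - 1)*(s + 2)*(s - 3)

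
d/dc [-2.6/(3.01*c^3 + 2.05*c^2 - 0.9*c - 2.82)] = (23.478*c^2 + 10.66*c - 2.34)/(3.01*c^3 + 2.05*c^2 - 0.9*c - 2.82)^2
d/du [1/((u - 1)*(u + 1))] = -2*u/(u^4 - 2*u^2 + 1)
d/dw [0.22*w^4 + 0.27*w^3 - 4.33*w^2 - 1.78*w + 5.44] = 0.88*w^3 + 0.81*w^2 - 8.66*w - 1.78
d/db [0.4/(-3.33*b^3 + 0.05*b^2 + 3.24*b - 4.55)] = (3.996*b^2 - 0.04*b - 1.296)/(3.33*b^3 - 0.05*b^2 - 3.24*b + 4.55)^2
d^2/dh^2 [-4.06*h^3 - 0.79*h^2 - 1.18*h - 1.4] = -24.36*h - 1.58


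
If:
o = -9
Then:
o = -9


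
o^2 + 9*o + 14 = (o + 2)*(o + 7)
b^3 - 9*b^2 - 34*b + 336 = (b - 8)*(b - 7)*(b + 6)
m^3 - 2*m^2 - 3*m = m*(m - 3)*(m + 1)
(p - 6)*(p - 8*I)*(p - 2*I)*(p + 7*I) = p^4 - 6*p^3 - 3*I*p^3 + 54*p^2 + 18*I*p^2 - 324*p - 112*I*p + 672*I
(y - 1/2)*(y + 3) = y^2 + 5*y/2 - 3/2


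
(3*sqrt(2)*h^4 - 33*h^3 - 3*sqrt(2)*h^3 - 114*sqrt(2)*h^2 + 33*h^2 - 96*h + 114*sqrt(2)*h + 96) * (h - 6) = 3*sqrt(2)*h^5 - 33*h^4 - 21*sqrt(2)*h^4 - 96*sqrt(2)*h^3 + 231*h^3 - 294*h^2 + 798*sqrt(2)*h^2 - 684*sqrt(2)*h + 672*h - 576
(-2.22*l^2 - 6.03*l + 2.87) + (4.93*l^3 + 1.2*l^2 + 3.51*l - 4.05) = 4.93*l^3 - 1.02*l^2 - 2.52*l - 1.18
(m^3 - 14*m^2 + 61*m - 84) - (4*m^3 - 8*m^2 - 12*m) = -3*m^3 - 6*m^2 + 73*m - 84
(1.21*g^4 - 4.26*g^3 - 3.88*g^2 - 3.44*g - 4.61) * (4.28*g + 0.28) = 5.1788*g^5 - 17.894*g^4 - 17.7992*g^3 - 15.8096*g^2 - 20.694*g - 1.2908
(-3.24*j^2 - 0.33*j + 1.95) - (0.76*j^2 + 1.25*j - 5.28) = -4.0*j^2 - 1.58*j + 7.23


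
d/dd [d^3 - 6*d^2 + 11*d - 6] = 3*d^2 - 12*d + 11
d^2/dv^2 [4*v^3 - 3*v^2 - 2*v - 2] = 24*v - 6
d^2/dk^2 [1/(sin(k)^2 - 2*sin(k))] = 2*(-2*sin(k) + 3 + 1/sin(k) - 6/sin(k)^2 + 4/sin(k)^3)/(sin(k) - 2)^3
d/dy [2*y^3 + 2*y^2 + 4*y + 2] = 6*y^2 + 4*y + 4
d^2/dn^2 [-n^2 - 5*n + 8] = -2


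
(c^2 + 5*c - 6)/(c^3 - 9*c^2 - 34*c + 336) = (c - 1)/(c^2 - 15*c + 56)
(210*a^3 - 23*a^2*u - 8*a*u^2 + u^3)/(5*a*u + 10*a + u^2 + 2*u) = (42*a^2 - 13*a*u + u^2)/(u + 2)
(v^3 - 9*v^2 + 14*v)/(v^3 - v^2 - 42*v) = (v - 2)/(v + 6)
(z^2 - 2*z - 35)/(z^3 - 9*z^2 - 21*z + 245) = 1/(z - 7)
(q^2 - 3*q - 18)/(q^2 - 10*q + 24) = (q + 3)/(q - 4)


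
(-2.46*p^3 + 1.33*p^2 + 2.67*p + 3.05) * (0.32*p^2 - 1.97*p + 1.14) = -0.7872*p^5 + 5.2718*p^4 - 4.5701*p^3 - 2.7677*p^2 - 2.9647*p + 3.477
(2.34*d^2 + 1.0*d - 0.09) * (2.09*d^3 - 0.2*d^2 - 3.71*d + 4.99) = 4.8906*d^5 + 1.622*d^4 - 9.0695*d^3 + 7.9846*d^2 + 5.3239*d - 0.4491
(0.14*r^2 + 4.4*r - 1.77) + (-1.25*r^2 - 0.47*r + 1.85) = -1.11*r^2 + 3.93*r + 0.0800000000000001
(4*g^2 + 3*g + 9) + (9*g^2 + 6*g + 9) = 13*g^2 + 9*g + 18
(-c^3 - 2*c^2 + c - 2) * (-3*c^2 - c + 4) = 3*c^5 + 7*c^4 - 5*c^3 - 3*c^2 + 6*c - 8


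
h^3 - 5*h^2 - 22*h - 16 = (h - 8)*(h + 1)*(h + 2)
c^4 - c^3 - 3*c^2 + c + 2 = (c - 2)*(c - 1)*(c + 1)^2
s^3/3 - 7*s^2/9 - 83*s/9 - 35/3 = (s/3 + 1)*(s - 7)*(s + 5/3)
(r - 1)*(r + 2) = r^2 + r - 2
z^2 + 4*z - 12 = (z - 2)*(z + 6)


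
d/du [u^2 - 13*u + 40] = 2*u - 13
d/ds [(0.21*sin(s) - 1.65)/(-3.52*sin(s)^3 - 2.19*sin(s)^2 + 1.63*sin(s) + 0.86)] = (1.4784*sin(s)^3 - 16.9641*sin(s)^2 - 7.227*sin(s) + 2.8701)*cos(s)/(12.3904*sin(s)^6 + 15.4176*sin(s)^5 - 6.6791*sin(s)^4 - 13.1938*sin(s)^3 - 1.1099*sin(s)^2 + 2.8036*sin(s) + 0.7396)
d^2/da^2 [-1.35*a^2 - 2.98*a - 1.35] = -2.70000000000000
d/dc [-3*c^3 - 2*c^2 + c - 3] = -9*c^2 - 4*c + 1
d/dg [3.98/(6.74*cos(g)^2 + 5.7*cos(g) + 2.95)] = (53.6504*cos(g) + 22.686)*sin(g)/(6.74*cos(g)^2 + 5.7*cos(g) + 2.95)^2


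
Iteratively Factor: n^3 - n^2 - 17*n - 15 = (n - 5)*(n^2 + 4*n + 3) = (n - 5)*(n + 3)*(n + 1)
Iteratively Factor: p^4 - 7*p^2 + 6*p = (p + 3)*(p^3 - 3*p^2 + 2*p) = (p - 1)*(p + 3)*(p^2 - 2*p) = p*(p - 1)*(p + 3)*(p - 2)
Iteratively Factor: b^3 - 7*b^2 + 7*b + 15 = (b - 3)*(b^2 - 4*b - 5) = (b - 3)*(b + 1)*(b - 5)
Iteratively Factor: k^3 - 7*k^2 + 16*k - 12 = (k - 2)*(k^2 - 5*k + 6) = (k - 3)*(k - 2)*(k - 2)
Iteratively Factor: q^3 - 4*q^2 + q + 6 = (q - 3)*(q^2 - q - 2) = (q - 3)*(q + 1)*(q - 2)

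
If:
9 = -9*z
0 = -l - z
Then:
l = 1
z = -1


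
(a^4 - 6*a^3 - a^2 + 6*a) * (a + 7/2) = a^5 - 5*a^4/2 - 22*a^3 + 5*a^2/2 + 21*a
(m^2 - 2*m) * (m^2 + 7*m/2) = m^4 + 3*m^3/2 - 7*m^2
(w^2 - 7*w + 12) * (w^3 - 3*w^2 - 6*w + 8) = w^5 - 10*w^4 + 27*w^3 + 14*w^2 - 128*w + 96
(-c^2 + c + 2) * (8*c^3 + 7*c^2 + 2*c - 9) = -8*c^5 + c^4 + 21*c^3 + 25*c^2 - 5*c - 18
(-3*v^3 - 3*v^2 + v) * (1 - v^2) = 3*v^5 + 3*v^4 - 4*v^3 - 3*v^2 + v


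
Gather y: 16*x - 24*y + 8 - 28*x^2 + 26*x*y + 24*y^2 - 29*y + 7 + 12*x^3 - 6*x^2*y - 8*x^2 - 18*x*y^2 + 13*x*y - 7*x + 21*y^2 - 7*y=12*x^3 - 36*x^2 + 9*x + y^2*(45 - 18*x) + y*(-6*x^2 + 39*x - 60) + 15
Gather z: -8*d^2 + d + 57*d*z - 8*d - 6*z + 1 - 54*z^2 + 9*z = -8*d^2 - 7*d - 54*z^2 + z*(57*d + 3) + 1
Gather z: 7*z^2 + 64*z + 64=7*z^2 + 64*z + 64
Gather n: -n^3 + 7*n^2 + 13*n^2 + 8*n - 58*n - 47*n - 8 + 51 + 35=-n^3 + 20*n^2 - 97*n + 78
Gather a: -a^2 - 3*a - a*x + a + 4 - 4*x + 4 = -a^2 + a*(-x - 2) - 4*x + 8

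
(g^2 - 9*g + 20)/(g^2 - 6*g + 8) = (g - 5)/(g - 2)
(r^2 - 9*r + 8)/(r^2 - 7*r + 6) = (r - 8)/(r - 6)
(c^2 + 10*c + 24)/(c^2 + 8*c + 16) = (c + 6)/(c + 4)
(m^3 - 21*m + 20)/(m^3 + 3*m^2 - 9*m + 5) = (m - 4)/(m - 1)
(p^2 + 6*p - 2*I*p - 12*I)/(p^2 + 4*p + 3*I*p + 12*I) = (p^2 + 2*p*(3 - I) - 12*I)/(p^2 + p*(4 + 3*I) + 12*I)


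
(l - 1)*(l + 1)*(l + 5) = l^3 + 5*l^2 - l - 5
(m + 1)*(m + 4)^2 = m^3 + 9*m^2 + 24*m + 16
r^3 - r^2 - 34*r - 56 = (r - 7)*(r + 2)*(r + 4)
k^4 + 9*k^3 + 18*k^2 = k^2*(k + 3)*(k + 6)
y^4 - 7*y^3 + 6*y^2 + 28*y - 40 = (y - 5)*(y - 2)^2*(y + 2)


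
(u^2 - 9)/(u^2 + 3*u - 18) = (u + 3)/(u + 6)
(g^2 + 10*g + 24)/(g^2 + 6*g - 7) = (g^2 + 10*g + 24)/(g^2 + 6*g - 7)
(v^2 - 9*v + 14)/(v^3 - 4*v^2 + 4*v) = (v - 7)/(v*(v - 2))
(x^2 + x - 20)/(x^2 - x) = (x^2 + x - 20)/(x*(x - 1))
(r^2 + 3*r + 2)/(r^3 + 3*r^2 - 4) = (r + 1)/(r^2 + r - 2)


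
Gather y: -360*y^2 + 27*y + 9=-360*y^2 + 27*y + 9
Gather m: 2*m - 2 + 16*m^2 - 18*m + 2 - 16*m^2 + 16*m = 0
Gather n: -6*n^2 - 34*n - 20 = -6*n^2 - 34*n - 20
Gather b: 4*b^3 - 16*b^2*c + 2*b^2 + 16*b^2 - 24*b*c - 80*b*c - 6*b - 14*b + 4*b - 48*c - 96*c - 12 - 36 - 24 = 4*b^3 + b^2*(18 - 16*c) + b*(-104*c - 16) - 144*c - 72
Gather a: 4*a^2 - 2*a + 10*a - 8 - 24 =4*a^2 + 8*a - 32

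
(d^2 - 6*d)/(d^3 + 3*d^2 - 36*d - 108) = d/(d^2 + 9*d + 18)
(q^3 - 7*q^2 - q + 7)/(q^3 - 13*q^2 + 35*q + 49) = (q - 1)/(q - 7)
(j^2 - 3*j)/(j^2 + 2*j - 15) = j/(j + 5)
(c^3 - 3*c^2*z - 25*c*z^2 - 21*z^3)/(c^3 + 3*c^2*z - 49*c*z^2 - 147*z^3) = (c + z)/(c + 7*z)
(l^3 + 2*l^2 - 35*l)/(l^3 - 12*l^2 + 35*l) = (l + 7)/(l - 7)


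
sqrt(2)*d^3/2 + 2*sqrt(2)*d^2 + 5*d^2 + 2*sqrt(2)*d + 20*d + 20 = (d + 2)*(d + 5*sqrt(2))*(sqrt(2)*d/2 + sqrt(2))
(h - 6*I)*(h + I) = h^2 - 5*I*h + 6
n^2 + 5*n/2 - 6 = (n - 3/2)*(n + 4)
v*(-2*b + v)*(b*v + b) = -2*b^2*v^2 - 2*b^2*v + b*v^3 + b*v^2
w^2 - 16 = (w - 4)*(w + 4)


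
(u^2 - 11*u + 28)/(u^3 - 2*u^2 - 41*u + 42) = (u - 4)/(u^2 + 5*u - 6)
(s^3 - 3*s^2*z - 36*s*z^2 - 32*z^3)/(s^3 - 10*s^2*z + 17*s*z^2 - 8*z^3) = (s^2 + 5*s*z + 4*z^2)/(s^2 - 2*s*z + z^2)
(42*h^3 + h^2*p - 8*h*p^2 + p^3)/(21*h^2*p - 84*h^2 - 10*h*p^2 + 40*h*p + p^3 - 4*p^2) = (2*h + p)/(p - 4)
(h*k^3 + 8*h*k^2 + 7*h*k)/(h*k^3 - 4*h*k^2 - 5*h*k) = (k + 7)/(k - 5)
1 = 1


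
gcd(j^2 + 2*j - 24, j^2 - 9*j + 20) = j - 4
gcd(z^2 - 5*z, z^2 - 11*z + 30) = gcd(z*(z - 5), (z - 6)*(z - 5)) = z - 5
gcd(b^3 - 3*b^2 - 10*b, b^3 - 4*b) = b^2 + 2*b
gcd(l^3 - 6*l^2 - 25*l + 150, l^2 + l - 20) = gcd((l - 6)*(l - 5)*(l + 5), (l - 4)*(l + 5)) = l + 5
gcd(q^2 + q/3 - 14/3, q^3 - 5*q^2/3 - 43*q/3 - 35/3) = q + 7/3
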